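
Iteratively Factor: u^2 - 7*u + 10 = (u - 2)*(u - 5)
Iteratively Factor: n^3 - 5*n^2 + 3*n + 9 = (n - 3)*(n^2 - 2*n - 3) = (n - 3)*(n + 1)*(n - 3)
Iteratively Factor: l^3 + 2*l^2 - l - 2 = (l - 1)*(l^2 + 3*l + 2) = (l - 1)*(l + 2)*(l + 1)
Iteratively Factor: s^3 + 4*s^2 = (s)*(s^2 + 4*s) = s*(s + 4)*(s)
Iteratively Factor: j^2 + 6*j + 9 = (j + 3)*(j + 3)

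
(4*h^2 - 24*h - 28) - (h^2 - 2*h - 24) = 3*h^2 - 22*h - 4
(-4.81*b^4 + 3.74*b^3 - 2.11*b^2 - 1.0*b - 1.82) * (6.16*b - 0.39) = -29.6296*b^5 + 24.9143*b^4 - 14.4562*b^3 - 5.3371*b^2 - 10.8212*b + 0.7098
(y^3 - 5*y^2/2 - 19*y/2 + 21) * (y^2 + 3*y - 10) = y^5 + y^4/2 - 27*y^3 + 35*y^2/2 + 158*y - 210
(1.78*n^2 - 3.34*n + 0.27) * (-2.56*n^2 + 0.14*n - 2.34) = -4.5568*n^4 + 8.7996*n^3 - 5.324*n^2 + 7.8534*n - 0.6318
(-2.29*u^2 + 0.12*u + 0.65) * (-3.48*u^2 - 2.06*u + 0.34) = 7.9692*u^4 + 4.2998*u^3 - 3.2878*u^2 - 1.2982*u + 0.221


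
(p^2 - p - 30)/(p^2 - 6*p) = (p + 5)/p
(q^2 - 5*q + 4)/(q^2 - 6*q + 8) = (q - 1)/(q - 2)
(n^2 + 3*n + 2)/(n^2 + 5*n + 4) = (n + 2)/(n + 4)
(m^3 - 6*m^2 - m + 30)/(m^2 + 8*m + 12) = (m^2 - 8*m + 15)/(m + 6)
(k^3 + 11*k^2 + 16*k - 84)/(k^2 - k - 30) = (-k^3 - 11*k^2 - 16*k + 84)/(-k^2 + k + 30)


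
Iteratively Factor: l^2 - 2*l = (l - 2)*(l)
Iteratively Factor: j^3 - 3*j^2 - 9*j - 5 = (j + 1)*(j^2 - 4*j - 5) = (j + 1)^2*(j - 5)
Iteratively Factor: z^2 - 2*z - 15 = (z - 5)*(z + 3)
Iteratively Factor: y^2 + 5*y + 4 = (y + 4)*(y + 1)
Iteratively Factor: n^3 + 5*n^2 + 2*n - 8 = (n - 1)*(n^2 + 6*n + 8) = (n - 1)*(n + 4)*(n + 2)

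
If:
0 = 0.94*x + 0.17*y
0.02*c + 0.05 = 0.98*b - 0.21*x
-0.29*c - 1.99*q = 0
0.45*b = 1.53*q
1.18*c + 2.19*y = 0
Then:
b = 0.05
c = -0.10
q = 0.01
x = -0.01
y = 0.05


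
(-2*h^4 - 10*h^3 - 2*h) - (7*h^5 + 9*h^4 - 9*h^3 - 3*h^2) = -7*h^5 - 11*h^4 - h^3 + 3*h^2 - 2*h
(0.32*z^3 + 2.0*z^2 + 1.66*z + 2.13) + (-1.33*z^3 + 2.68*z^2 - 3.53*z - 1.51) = -1.01*z^3 + 4.68*z^2 - 1.87*z + 0.62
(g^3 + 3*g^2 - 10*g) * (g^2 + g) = g^5 + 4*g^4 - 7*g^3 - 10*g^2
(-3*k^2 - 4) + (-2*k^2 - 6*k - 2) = -5*k^2 - 6*k - 6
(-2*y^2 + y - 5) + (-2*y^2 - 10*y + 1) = -4*y^2 - 9*y - 4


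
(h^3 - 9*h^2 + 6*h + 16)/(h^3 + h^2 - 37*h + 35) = (h^3 - 9*h^2 + 6*h + 16)/(h^3 + h^2 - 37*h + 35)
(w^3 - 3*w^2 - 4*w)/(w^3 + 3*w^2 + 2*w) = (w - 4)/(w + 2)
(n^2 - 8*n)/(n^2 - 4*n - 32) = n/(n + 4)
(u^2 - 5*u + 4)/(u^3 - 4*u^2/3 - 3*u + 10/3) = 3*(u - 4)/(3*u^2 - u - 10)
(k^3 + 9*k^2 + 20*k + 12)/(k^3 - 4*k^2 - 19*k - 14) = (k + 6)/(k - 7)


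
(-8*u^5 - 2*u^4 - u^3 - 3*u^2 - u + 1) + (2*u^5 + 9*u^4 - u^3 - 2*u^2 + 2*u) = -6*u^5 + 7*u^4 - 2*u^3 - 5*u^2 + u + 1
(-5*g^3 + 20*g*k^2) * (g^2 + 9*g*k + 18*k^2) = -5*g^5 - 45*g^4*k - 70*g^3*k^2 + 180*g^2*k^3 + 360*g*k^4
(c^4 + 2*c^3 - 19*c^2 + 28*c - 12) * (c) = c^5 + 2*c^4 - 19*c^3 + 28*c^2 - 12*c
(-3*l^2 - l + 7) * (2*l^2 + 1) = -6*l^4 - 2*l^3 + 11*l^2 - l + 7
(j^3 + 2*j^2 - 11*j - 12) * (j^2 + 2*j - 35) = j^5 + 4*j^4 - 42*j^3 - 104*j^2 + 361*j + 420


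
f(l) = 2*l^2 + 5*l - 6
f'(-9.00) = -31.00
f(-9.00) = 111.00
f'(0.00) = 5.00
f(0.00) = -6.00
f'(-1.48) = -0.92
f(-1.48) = -9.02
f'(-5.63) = -17.52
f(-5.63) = 29.24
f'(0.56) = 7.24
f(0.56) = -2.57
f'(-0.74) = 2.04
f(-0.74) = -8.60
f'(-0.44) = 3.24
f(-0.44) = -7.81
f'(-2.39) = -4.56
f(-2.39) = -6.53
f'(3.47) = 18.88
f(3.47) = 35.43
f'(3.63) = 19.52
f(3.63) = 38.50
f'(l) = 4*l + 5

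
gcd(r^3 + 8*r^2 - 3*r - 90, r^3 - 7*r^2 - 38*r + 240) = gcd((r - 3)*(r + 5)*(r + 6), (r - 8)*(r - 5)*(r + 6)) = r + 6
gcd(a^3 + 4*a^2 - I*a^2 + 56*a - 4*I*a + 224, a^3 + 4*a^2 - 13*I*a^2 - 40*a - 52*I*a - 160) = a^2 + a*(4 - 8*I) - 32*I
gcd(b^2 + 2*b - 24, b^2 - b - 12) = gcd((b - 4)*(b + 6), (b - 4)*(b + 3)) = b - 4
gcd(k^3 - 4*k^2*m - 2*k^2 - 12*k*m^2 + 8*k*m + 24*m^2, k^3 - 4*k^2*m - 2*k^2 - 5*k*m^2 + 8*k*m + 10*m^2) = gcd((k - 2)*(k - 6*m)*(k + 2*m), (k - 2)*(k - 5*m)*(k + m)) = k - 2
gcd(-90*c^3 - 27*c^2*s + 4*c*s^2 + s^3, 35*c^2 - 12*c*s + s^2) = -5*c + s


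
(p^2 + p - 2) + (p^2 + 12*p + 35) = 2*p^2 + 13*p + 33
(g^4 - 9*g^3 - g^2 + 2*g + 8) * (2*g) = 2*g^5 - 18*g^4 - 2*g^3 + 4*g^2 + 16*g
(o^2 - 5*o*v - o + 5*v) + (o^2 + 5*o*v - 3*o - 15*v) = 2*o^2 - 4*o - 10*v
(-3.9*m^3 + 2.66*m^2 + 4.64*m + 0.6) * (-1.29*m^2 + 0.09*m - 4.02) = 5.031*m^5 - 3.7824*m^4 + 9.9318*m^3 - 11.0496*m^2 - 18.5988*m - 2.412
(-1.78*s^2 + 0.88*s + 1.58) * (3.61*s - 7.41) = -6.4258*s^3 + 16.3666*s^2 - 0.817*s - 11.7078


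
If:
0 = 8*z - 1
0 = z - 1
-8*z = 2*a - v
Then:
No Solution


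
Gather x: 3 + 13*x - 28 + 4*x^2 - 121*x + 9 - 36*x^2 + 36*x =-32*x^2 - 72*x - 16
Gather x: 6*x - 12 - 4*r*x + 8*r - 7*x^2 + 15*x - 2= 8*r - 7*x^2 + x*(21 - 4*r) - 14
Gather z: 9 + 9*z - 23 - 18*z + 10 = -9*z - 4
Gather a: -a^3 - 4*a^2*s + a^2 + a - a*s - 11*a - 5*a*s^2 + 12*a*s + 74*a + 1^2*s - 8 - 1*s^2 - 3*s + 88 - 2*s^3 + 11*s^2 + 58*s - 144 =-a^3 + a^2*(1 - 4*s) + a*(-5*s^2 + 11*s + 64) - 2*s^3 + 10*s^2 + 56*s - 64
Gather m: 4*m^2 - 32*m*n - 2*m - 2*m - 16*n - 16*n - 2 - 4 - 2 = 4*m^2 + m*(-32*n - 4) - 32*n - 8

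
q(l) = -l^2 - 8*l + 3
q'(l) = -2*l - 8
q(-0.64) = 7.71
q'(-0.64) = -6.72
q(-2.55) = 16.90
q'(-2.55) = -2.90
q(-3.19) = 18.34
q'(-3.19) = -1.62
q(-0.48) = 6.61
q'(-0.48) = -7.04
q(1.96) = -16.52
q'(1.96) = -11.92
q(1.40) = -10.16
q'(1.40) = -10.80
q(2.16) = -18.95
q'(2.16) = -12.32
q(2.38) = -21.70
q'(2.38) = -12.76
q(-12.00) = -45.00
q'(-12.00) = 16.00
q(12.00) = -237.00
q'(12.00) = -32.00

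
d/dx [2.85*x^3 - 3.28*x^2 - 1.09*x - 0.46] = 8.55*x^2 - 6.56*x - 1.09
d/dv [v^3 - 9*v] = 3*v^2 - 9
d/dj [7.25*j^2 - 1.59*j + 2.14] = 14.5*j - 1.59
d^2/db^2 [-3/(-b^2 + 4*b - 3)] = 6*(-b^2 + 4*b + 4*(b - 2)^2 - 3)/(b^2 - 4*b + 3)^3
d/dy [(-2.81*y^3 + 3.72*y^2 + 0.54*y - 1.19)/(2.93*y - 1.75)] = (-16.4666*y^3 + 25.6521*y^2 - 13.02*y + 2.5417)/(8.5849*y^2 - 10.255*y + 3.0625)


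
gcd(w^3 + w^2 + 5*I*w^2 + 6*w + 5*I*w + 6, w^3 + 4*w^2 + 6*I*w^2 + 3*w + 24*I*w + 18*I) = w^2 + w*(1 + 6*I) + 6*I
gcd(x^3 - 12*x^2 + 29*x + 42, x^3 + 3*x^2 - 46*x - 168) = x - 7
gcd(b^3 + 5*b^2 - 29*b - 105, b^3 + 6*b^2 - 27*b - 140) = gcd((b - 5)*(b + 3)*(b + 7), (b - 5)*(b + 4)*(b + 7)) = b^2 + 2*b - 35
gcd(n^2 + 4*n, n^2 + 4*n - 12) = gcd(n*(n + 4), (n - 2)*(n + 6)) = 1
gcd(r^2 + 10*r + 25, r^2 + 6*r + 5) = r + 5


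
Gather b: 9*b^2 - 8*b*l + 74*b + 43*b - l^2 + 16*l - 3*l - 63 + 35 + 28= 9*b^2 + b*(117 - 8*l) - l^2 + 13*l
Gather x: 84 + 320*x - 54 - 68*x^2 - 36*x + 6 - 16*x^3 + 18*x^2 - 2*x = -16*x^3 - 50*x^2 + 282*x + 36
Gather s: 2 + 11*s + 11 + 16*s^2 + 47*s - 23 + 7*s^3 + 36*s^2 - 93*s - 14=7*s^3 + 52*s^2 - 35*s - 24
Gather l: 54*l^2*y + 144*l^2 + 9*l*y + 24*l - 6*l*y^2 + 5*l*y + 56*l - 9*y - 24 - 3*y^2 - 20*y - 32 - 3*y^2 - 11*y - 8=l^2*(54*y + 144) + l*(-6*y^2 + 14*y + 80) - 6*y^2 - 40*y - 64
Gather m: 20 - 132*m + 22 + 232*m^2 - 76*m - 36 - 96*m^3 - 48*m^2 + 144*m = -96*m^3 + 184*m^2 - 64*m + 6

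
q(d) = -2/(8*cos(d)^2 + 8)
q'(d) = -32*sin(d)*cos(d)/(8*cos(d)^2 + 8)^2 = -sin(2*d)/(cos(2*d) + 3)^2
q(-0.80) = -0.17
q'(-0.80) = 0.11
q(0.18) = -0.13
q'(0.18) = -0.02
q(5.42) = -0.18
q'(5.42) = 0.12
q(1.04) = -0.20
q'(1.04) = -0.14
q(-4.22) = -0.20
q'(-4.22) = 0.14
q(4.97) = -0.23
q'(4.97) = 0.11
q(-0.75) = -0.16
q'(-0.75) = 0.11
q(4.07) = -0.18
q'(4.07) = -0.13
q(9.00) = -0.14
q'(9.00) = 0.06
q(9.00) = -0.14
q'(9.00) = 0.06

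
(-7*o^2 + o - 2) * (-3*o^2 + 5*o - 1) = 21*o^4 - 38*o^3 + 18*o^2 - 11*o + 2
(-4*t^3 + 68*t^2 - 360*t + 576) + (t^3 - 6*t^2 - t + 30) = -3*t^3 + 62*t^2 - 361*t + 606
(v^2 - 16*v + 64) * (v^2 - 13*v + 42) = v^4 - 29*v^3 + 314*v^2 - 1504*v + 2688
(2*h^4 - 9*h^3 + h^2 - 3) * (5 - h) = -2*h^5 + 19*h^4 - 46*h^3 + 5*h^2 + 3*h - 15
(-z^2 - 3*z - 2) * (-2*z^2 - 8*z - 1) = 2*z^4 + 14*z^3 + 29*z^2 + 19*z + 2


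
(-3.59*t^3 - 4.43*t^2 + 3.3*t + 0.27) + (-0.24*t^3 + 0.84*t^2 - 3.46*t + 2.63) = -3.83*t^3 - 3.59*t^2 - 0.16*t + 2.9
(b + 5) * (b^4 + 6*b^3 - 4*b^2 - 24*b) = b^5 + 11*b^4 + 26*b^3 - 44*b^2 - 120*b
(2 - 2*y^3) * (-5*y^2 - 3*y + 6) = 10*y^5 + 6*y^4 - 12*y^3 - 10*y^2 - 6*y + 12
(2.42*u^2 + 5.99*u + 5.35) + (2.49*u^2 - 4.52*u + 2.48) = 4.91*u^2 + 1.47*u + 7.83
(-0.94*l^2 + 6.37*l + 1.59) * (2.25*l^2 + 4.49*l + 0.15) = -2.115*l^4 + 10.1119*l^3 + 32.0378*l^2 + 8.0946*l + 0.2385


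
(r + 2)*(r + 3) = r^2 + 5*r + 6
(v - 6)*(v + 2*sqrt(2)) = v^2 - 6*v + 2*sqrt(2)*v - 12*sqrt(2)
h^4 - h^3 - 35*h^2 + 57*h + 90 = (h - 5)*(h - 3)*(h + 1)*(h + 6)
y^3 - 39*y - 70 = (y - 7)*(y + 2)*(y + 5)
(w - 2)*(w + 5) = w^2 + 3*w - 10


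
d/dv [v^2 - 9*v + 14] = 2*v - 9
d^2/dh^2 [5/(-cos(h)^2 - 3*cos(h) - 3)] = 5*(4*sin(h)^4 + sin(h)^2 - 81*cos(h)/4 + 9*cos(3*h)/4 - 17)/(-sin(h)^2 + 3*cos(h) + 4)^3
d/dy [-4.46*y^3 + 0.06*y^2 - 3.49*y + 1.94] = -13.38*y^2 + 0.12*y - 3.49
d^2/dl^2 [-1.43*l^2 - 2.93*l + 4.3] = -2.86000000000000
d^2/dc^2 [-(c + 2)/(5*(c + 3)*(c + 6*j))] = 2*(-(c + 2)*(c + 3)^2 - (c + 2)*(c + 3)*(c + 6*j) - (c + 2)*(c + 6*j)^2 + (c + 3)^2*(c + 6*j) + (c + 3)*(c + 6*j)^2)/(5*(c + 3)^3*(c + 6*j)^3)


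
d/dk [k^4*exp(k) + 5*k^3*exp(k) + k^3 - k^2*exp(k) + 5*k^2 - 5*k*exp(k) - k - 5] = k^4*exp(k) + 9*k^3*exp(k) + 14*k^2*exp(k) + 3*k^2 - 7*k*exp(k) + 10*k - 5*exp(k) - 1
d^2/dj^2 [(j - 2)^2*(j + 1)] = 6*j - 6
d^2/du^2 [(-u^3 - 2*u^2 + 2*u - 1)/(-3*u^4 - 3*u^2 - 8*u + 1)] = 2*(9*u^9 + 54*u^8 - 135*u^7 - 96*u^6 - 306*u^5 + 297*u^4 - 11*u^3 + 39*u^2 + 57*u + 53)/(27*u^12 + 81*u^10 + 216*u^9 + 54*u^8 + 432*u^7 + 549*u^6 + 72*u^5 + 558*u^4 + 368*u^3 - 183*u^2 + 24*u - 1)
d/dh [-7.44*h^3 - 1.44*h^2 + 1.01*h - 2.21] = -22.32*h^2 - 2.88*h + 1.01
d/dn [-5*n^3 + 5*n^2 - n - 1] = -15*n^2 + 10*n - 1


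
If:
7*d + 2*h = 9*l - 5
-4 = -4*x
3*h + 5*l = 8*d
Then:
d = l - 15/37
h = l - 40/37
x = 1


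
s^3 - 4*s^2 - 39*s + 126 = (s - 7)*(s - 3)*(s + 6)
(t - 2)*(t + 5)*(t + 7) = t^3 + 10*t^2 + 11*t - 70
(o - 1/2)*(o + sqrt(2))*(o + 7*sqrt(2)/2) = o^3 - o^2/2 + 9*sqrt(2)*o^2/2 - 9*sqrt(2)*o/4 + 7*o - 7/2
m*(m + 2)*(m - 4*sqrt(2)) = m^3 - 4*sqrt(2)*m^2 + 2*m^2 - 8*sqrt(2)*m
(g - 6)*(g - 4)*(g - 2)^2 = g^4 - 14*g^3 + 68*g^2 - 136*g + 96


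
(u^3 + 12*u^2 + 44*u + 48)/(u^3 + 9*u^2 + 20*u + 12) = (u + 4)/(u + 1)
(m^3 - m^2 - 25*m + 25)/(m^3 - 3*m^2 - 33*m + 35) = (m - 5)/(m - 7)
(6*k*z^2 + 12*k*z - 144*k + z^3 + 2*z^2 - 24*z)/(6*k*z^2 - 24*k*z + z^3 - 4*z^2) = (z + 6)/z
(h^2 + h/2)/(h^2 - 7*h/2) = (2*h + 1)/(2*h - 7)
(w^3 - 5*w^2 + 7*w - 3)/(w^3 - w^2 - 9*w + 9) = (w - 1)/(w + 3)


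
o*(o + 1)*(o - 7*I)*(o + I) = o^4 + o^3 - 6*I*o^3 + 7*o^2 - 6*I*o^2 + 7*o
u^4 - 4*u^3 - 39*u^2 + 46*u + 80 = (u - 8)*(u - 2)*(u + 1)*(u + 5)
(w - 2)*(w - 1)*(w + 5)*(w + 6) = w^4 + 8*w^3 - w^2 - 68*w + 60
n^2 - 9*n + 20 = (n - 5)*(n - 4)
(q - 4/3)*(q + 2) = q^2 + 2*q/3 - 8/3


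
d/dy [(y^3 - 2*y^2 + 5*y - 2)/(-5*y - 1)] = (-10*y^3 + 7*y^2 + 4*y - 15)/(25*y^2 + 10*y + 1)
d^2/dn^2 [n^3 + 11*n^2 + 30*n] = 6*n + 22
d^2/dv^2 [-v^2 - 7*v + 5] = -2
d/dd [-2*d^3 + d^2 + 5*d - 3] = -6*d^2 + 2*d + 5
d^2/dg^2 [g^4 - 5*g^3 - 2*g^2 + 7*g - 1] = 12*g^2 - 30*g - 4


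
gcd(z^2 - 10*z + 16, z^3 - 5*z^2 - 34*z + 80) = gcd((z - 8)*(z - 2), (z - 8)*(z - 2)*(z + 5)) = z^2 - 10*z + 16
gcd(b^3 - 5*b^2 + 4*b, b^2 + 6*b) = b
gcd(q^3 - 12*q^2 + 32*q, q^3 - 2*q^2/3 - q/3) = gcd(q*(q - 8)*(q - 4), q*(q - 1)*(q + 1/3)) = q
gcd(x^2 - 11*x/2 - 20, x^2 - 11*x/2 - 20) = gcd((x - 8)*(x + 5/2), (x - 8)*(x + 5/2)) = x^2 - 11*x/2 - 20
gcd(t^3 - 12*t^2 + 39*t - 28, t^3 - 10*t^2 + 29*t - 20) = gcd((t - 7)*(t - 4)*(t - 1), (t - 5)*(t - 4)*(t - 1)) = t^2 - 5*t + 4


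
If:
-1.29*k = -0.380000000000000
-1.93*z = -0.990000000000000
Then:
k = 0.29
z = 0.51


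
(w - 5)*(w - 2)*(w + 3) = w^3 - 4*w^2 - 11*w + 30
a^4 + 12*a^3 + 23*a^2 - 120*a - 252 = (a - 3)*(a + 2)*(a + 6)*(a + 7)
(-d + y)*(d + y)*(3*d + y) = -3*d^3 - d^2*y + 3*d*y^2 + y^3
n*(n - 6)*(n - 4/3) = n^3 - 22*n^2/3 + 8*n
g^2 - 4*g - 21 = (g - 7)*(g + 3)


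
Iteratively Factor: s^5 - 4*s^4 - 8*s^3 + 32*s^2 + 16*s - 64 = (s + 2)*(s^4 - 6*s^3 + 4*s^2 + 24*s - 32) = (s - 4)*(s + 2)*(s^3 - 2*s^2 - 4*s + 8) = (s - 4)*(s - 2)*(s + 2)*(s^2 - 4) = (s - 4)*(s - 2)^2*(s + 2)*(s + 2)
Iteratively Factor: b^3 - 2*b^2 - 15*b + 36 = (b - 3)*(b^2 + b - 12) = (b - 3)*(b + 4)*(b - 3)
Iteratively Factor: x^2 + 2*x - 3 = (x + 3)*(x - 1)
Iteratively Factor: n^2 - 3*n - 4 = (n + 1)*(n - 4)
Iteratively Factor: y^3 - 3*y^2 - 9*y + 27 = (y - 3)*(y^2 - 9) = (y - 3)^2*(y + 3)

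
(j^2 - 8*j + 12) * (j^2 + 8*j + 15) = j^4 - 37*j^2 - 24*j + 180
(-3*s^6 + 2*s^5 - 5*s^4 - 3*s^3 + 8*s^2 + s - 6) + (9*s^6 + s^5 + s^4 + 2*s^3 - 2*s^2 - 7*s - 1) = 6*s^6 + 3*s^5 - 4*s^4 - s^3 + 6*s^2 - 6*s - 7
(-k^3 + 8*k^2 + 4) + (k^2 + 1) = -k^3 + 9*k^2 + 5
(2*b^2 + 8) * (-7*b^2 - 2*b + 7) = -14*b^4 - 4*b^3 - 42*b^2 - 16*b + 56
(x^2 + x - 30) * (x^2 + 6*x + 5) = x^4 + 7*x^3 - 19*x^2 - 175*x - 150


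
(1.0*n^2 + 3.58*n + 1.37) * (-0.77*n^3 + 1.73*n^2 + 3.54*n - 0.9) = -0.77*n^5 - 1.0266*n^4 + 8.6785*n^3 + 14.1433*n^2 + 1.6278*n - 1.233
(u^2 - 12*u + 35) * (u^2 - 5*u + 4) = u^4 - 17*u^3 + 99*u^2 - 223*u + 140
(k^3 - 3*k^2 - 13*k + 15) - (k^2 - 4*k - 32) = k^3 - 4*k^2 - 9*k + 47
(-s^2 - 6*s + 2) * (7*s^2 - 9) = -7*s^4 - 42*s^3 + 23*s^2 + 54*s - 18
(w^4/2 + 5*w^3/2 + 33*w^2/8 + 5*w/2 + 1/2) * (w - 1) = w^5/2 + 2*w^4 + 13*w^3/8 - 13*w^2/8 - 2*w - 1/2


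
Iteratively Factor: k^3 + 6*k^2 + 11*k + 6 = (k + 3)*(k^2 + 3*k + 2) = (k + 1)*(k + 3)*(k + 2)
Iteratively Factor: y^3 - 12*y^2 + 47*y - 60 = (y - 4)*(y^2 - 8*y + 15) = (y - 5)*(y - 4)*(y - 3)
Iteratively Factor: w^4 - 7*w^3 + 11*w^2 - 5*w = (w - 5)*(w^3 - 2*w^2 + w) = w*(w - 5)*(w^2 - 2*w + 1) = w*(w - 5)*(w - 1)*(w - 1)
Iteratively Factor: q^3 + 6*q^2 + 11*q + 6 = (q + 3)*(q^2 + 3*q + 2) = (q + 1)*(q + 3)*(q + 2)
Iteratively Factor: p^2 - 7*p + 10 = (p - 5)*(p - 2)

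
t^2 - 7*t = t*(t - 7)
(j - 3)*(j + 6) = j^2 + 3*j - 18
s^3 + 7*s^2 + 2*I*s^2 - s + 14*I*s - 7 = (s + 7)*(s + I)^2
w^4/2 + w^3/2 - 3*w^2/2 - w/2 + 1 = (w/2 + 1)*(w - 1)^2*(w + 1)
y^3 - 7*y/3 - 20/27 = (y - 5/3)*(y + 1/3)*(y + 4/3)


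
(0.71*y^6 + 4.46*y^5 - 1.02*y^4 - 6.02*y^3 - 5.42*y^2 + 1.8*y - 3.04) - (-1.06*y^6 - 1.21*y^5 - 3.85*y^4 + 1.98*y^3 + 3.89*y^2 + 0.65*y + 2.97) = 1.77*y^6 + 5.67*y^5 + 2.83*y^4 - 8.0*y^3 - 9.31*y^2 + 1.15*y - 6.01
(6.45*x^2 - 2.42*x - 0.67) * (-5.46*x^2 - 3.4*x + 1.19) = -35.217*x^4 - 8.7168*x^3 + 19.5617*x^2 - 0.6018*x - 0.7973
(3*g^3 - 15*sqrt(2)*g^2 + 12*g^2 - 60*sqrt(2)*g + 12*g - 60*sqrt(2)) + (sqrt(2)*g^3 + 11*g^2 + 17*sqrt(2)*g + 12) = sqrt(2)*g^3 + 3*g^3 - 15*sqrt(2)*g^2 + 23*g^2 - 43*sqrt(2)*g + 12*g - 60*sqrt(2) + 12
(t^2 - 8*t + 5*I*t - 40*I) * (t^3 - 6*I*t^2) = t^5 - 8*t^4 - I*t^4 + 30*t^3 + 8*I*t^3 - 240*t^2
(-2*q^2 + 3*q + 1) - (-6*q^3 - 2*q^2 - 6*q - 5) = 6*q^3 + 9*q + 6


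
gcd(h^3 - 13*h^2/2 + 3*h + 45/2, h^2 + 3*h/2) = h + 3/2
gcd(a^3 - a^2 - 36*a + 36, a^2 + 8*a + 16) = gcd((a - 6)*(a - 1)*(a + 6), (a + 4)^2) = 1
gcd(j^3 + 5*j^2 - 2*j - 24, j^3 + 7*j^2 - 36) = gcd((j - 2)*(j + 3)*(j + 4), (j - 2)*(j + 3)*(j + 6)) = j^2 + j - 6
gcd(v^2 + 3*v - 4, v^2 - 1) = v - 1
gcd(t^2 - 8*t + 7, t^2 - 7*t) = t - 7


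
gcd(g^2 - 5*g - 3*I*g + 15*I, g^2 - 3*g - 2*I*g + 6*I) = 1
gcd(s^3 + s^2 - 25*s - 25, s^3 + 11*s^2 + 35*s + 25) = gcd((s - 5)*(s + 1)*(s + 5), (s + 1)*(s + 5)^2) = s^2 + 6*s + 5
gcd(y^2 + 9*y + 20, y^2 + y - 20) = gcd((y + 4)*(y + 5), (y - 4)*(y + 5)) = y + 5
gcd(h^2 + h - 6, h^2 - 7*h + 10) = h - 2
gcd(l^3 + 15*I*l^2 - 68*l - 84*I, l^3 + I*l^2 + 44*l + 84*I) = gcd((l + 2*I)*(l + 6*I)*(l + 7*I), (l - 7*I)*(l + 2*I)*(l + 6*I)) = l^2 + 8*I*l - 12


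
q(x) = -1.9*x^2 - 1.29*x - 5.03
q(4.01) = -40.76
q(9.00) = -170.54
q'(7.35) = -29.22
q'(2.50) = -10.79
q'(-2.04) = 6.46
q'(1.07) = -5.36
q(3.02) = -26.25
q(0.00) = -5.03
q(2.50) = -20.13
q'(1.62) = -7.45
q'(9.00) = -35.49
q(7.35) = -117.15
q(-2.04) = -10.31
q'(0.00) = -1.29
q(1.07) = -8.59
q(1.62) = -12.11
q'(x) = -3.8*x - 1.29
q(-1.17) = -6.12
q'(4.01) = -16.53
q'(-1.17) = 3.16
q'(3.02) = -12.77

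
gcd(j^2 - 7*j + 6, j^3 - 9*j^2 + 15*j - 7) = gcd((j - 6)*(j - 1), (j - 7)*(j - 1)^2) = j - 1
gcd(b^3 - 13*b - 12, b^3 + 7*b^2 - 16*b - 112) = b - 4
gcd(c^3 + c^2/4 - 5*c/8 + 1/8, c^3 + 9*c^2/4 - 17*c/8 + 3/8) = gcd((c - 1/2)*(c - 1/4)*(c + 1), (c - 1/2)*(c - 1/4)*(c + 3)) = c^2 - 3*c/4 + 1/8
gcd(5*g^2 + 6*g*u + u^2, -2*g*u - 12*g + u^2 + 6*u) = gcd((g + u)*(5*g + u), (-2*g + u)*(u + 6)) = 1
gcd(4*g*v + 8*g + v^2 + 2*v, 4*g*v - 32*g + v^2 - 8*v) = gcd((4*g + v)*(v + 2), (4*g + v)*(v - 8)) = 4*g + v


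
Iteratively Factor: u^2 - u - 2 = (u + 1)*(u - 2)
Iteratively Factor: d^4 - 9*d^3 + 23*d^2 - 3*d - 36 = (d - 3)*(d^3 - 6*d^2 + 5*d + 12) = (d - 3)*(d + 1)*(d^2 - 7*d + 12) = (d - 4)*(d - 3)*(d + 1)*(d - 3)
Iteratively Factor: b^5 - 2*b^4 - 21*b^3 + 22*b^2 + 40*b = (b + 1)*(b^4 - 3*b^3 - 18*b^2 + 40*b) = (b - 2)*(b + 1)*(b^3 - b^2 - 20*b) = b*(b - 2)*(b + 1)*(b^2 - b - 20) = b*(b - 2)*(b + 1)*(b + 4)*(b - 5)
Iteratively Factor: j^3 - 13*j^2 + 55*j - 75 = (j - 3)*(j^2 - 10*j + 25) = (j - 5)*(j - 3)*(j - 5)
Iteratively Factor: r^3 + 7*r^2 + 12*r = (r)*(r^2 + 7*r + 12) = r*(r + 4)*(r + 3)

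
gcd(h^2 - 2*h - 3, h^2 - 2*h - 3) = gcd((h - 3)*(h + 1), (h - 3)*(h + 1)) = h^2 - 2*h - 3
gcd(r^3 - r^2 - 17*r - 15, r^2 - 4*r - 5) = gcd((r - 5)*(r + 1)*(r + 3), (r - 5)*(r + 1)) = r^2 - 4*r - 5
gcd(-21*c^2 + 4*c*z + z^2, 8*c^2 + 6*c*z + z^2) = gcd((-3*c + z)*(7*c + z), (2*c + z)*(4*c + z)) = 1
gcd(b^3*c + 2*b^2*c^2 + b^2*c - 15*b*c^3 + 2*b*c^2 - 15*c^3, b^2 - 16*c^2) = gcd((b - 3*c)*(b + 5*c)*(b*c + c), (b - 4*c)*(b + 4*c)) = 1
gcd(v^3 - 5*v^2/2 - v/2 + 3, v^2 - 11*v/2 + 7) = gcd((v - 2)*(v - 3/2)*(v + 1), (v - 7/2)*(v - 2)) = v - 2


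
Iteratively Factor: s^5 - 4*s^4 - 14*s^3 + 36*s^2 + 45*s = (s)*(s^4 - 4*s^3 - 14*s^2 + 36*s + 45) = s*(s + 1)*(s^3 - 5*s^2 - 9*s + 45) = s*(s - 5)*(s + 1)*(s^2 - 9) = s*(s - 5)*(s - 3)*(s + 1)*(s + 3)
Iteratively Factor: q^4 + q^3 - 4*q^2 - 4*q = (q - 2)*(q^3 + 3*q^2 + 2*q) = (q - 2)*(q + 1)*(q^2 + 2*q) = q*(q - 2)*(q + 1)*(q + 2)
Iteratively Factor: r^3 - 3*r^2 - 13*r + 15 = (r - 5)*(r^2 + 2*r - 3) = (r - 5)*(r - 1)*(r + 3)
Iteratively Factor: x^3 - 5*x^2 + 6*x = (x - 3)*(x^2 - 2*x) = x*(x - 3)*(x - 2)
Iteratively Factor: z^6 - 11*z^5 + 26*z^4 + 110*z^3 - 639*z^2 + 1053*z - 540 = (z - 3)*(z^5 - 8*z^4 + 2*z^3 + 116*z^2 - 291*z + 180) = (z - 3)^2*(z^4 - 5*z^3 - 13*z^2 + 77*z - 60) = (z - 3)^2*(z + 4)*(z^3 - 9*z^2 + 23*z - 15) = (z - 5)*(z - 3)^2*(z + 4)*(z^2 - 4*z + 3) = (z - 5)*(z - 3)^2*(z - 1)*(z + 4)*(z - 3)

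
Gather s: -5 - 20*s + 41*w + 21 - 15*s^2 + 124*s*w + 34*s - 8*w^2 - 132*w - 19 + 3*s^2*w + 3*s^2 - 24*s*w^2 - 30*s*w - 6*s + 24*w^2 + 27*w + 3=s^2*(3*w - 12) + s*(-24*w^2 + 94*w + 8) + 16*w^2 - 64*w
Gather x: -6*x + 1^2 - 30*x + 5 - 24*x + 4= 10 - 60*x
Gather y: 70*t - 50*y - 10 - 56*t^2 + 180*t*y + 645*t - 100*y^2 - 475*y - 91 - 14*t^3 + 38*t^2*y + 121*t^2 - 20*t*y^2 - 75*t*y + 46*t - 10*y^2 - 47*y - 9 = -14*t^3 + 65*t^2 + 761*t + y^2*(-20*t - 110) + y*(38*t^2 + 105*t - 572) - 110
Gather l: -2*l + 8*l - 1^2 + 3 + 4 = 6*l + 6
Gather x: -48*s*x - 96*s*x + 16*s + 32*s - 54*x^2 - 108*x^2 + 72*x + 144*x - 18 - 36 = 48*s - 162*x^2 + x*(216 - 144*s) - 54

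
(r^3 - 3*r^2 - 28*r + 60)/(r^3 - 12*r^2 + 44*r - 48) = (r + 5)/(r - 4)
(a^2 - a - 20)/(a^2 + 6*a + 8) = (a - 5)/(a + 2)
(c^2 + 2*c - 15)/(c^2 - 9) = (c + 5)/(c + 3)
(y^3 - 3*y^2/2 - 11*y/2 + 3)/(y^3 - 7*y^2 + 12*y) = (y^2 + 3*y/2 - 1)/(y*(y - 4))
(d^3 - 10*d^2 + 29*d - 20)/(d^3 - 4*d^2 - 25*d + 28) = (d^2 - 9*d + 20)/(d^2 - 3*d - 28)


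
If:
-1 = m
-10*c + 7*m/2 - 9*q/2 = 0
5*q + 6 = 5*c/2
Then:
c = 38/245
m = -1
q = -55/49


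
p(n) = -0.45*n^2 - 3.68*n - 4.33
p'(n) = -0.9*n - 3.68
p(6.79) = -50.06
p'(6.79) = -9.79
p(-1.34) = -0.21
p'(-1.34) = -2.47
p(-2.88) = 2.54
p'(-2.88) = -1.09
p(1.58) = -11.27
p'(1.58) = -5.10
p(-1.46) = 0.08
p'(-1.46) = -2.37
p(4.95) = -33.57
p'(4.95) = -8.14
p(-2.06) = 1.34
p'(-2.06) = -1.83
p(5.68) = -39.75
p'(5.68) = -8.79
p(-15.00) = -50.38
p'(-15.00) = 9.82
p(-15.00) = -50.38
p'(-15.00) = 9.82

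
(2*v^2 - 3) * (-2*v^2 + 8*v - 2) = -4*v^4 + 16*v^3 + 2*v^2 - 24*v + 6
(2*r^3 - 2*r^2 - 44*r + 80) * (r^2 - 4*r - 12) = 2*r^5 - 10*r^4 - 60*r^3 + 280*r^2 + 208*r - 960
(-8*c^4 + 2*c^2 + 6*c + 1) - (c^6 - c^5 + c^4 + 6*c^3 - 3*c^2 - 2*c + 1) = -c^6 + c^5 - 9*c^4 - 6*c^3 + 5*c^2 + 8*c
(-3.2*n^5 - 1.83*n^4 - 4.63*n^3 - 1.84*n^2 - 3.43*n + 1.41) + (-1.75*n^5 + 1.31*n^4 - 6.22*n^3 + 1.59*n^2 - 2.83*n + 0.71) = -4.95*n^5 - 0.52*n^4 - 10.85*n^3 - 0.25*n^2 - 6.26*n + 2.12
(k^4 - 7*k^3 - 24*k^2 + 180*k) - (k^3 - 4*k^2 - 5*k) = k^4 - 8*k^3 - 20*k^2 + 185*k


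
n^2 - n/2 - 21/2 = (n - 7/2)*(n + 3)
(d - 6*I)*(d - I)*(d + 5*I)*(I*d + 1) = I*d^4 + 3*d^3 + 27*I*d^2 + 59*d - 30*I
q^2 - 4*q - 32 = (q - 8)*(q + 4)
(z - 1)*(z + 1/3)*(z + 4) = z^3 + 10*z^2/3 - 3*z - 4/3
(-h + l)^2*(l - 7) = h^2*l - 7*h^2 - 2*h*l^2 + 14*h*l + l^3 - 7*l^2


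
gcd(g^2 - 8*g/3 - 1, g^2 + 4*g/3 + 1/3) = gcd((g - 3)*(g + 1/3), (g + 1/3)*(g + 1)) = g + 1/3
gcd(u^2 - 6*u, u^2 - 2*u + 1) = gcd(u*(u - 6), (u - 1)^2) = 1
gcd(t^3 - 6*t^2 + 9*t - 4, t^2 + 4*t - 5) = t - 1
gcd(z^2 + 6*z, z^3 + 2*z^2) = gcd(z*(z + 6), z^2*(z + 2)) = z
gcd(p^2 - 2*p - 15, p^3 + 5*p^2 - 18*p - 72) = p + 3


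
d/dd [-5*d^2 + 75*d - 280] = 75 - 10*d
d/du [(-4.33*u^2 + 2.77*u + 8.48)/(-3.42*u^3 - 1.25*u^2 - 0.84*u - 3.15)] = (-14.8086*u^4 + 18.9468*u^3 + 94.1045*u^2 + 48.479*u - 1.6023)/(11.6964*u^6 + 8.55*u^5 + 7.3081*u^4 + 23.646*u^3 + 8.5806*u^2 + 5.292*u + 9.9225)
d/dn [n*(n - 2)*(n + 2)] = 3*n^2 - 4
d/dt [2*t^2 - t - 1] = 4*t - 1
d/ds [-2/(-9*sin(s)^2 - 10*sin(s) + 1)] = -4*(9*sin(s) + 5)*cos(s)/(9*sin(s)^2 + 10*sin(s) - 1)^2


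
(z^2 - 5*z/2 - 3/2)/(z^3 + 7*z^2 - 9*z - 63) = (z + 1/2)/(z^2 + 10*z + 21)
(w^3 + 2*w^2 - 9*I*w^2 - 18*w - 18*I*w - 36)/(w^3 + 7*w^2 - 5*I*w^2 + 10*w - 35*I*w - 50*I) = (w^2 - 9*I*w - 18)/(w^2 + 5*w*(1 - I) - 25*I)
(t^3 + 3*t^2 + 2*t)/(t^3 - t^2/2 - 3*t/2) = 2*(t + 2)/(2*t - 3)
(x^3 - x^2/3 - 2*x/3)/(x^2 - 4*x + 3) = x*(3*x + 2)/(3*(x - 3))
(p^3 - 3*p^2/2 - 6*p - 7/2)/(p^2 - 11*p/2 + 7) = (p^2 + 2*p + 1)/(p - 2)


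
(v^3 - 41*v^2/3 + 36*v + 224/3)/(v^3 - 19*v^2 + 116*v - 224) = (v + 4/3)/(v - 4)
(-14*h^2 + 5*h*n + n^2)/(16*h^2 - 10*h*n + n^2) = (-7*h - n)/(8*h - n)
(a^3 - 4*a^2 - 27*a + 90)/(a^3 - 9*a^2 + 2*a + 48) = (a^2 - a - 30)/(a^2 - 6*a - 16)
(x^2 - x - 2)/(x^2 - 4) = (x + 1)/(x + 2)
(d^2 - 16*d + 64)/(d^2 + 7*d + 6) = (d^2 - 16*d + 64)/(d^2 + 7*d + 6)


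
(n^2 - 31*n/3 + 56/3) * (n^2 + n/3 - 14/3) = n^4 - 10*n^3 + 95*n^2/9 + 490*n/9 - 784/9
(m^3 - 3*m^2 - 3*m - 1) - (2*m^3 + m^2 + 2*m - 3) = -m^3 - 4*m^2 - 5*m + 2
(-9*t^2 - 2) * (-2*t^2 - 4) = 18*t^4 + 40*t^2 + 8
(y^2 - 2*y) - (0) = y^2 - 2*y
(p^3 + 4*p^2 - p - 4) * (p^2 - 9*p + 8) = p^5 - 5*p^4 - 29*p^3 + 37*p^2 + 28*p - 32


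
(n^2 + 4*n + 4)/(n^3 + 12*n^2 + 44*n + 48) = (n + 2)/(n^2 + 10*n + 24)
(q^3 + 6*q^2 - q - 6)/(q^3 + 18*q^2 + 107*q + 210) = (q^2 - 1)/(q^2 + 12*q + 35)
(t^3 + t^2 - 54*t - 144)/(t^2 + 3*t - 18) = (t^2 - 5*t - 24)/(t - 3)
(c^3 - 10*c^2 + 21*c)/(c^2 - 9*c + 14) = c*(c - 3)/(c - 2)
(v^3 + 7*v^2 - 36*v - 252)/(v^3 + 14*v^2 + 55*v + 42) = (v - 6)/(v + 1)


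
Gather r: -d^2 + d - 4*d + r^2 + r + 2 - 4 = -d^2 - 3*d + r^2 + r - 2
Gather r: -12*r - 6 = -12*r - 6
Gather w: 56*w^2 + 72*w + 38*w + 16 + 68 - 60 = 56*w^2 + 110*w + 24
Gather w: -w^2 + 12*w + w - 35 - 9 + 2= -w^2 + 13*w - 42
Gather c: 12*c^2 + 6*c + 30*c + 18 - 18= 12*c^2 + 36*c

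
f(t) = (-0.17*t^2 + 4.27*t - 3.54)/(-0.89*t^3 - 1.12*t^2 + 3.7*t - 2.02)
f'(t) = (4.27 - 0.34*t)/(-0.89*t^3 - 1.12*t^2 + 3.7*t - 2.02) + (-0.17*t^2 + 4.27*t - 3.54)*(2.67*t^2 + 2.24*t - 3.7)/(-0.89*t^3 - 1.12*t^2 + 3.7*t - 2.02)^2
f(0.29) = 2.18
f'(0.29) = 1.87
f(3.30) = -0.26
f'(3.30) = 0.15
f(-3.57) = -1.91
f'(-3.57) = -3.37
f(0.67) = 2.43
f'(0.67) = -5.19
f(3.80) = -0.19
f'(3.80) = 0.10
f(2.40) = -0.48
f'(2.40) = 0.40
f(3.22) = -0.27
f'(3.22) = 0.17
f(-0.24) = 1.55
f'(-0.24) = 0.66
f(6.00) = -0.08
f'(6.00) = 0.03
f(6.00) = -0.08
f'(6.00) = 0.03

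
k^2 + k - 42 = (k - 6)*(k + 7)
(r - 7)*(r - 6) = r^2 - 13*r + 42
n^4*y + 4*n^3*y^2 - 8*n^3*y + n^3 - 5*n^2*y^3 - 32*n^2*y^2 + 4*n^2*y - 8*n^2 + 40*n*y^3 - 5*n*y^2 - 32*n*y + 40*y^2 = (n - 8)*(n - y)*(n + 5*y)*(n*y + 1)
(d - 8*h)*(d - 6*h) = d^2 - 14*d*h + 48*h^2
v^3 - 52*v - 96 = (v - 8)*(v + 2)*(v + 6)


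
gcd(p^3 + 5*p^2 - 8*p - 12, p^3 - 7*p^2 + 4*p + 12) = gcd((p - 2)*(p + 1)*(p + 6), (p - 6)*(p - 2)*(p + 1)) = p^2 - p - 2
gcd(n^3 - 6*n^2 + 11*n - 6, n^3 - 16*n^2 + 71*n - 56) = n - 1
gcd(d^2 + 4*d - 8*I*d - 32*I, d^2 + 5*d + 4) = d + 4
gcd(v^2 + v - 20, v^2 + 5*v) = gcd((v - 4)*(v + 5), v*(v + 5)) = v + 5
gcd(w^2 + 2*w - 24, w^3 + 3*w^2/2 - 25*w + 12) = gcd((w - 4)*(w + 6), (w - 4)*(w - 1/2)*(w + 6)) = w^2 + 2*w - 24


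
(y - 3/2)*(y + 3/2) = y^2 - 9/4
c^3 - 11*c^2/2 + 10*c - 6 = (c - 2)^2*(c - 3/2)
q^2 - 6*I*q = q*(q - 6*I)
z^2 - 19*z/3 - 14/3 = (z - 7)*(z + 2/3)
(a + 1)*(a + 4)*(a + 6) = a^3 + 11*a^2 + 34*a + 24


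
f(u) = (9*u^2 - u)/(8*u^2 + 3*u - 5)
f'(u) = (-16*u - 3)*(9*u^2 - u)/(8*u^2 + 3*u - 5)^2 + (18*u - 1)/(8*u^2 + 3*u - 5) = 5*(7*u^2 - 18*u + 1)/(64*u^4 + 48*u^3 - 71*u^2 - 30*u + 25)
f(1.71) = 1.05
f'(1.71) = -0.08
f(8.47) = 1.07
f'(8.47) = 0.00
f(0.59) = -5.71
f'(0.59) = -181.21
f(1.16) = 1.18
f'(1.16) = -0.61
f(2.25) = 1.03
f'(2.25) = -0.01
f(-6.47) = 1.23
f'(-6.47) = 0.02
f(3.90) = 1.04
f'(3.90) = 0.01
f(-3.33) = 1.40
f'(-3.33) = 0.13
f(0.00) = 0.00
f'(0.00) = 0.20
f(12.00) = 1.09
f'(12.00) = 0.00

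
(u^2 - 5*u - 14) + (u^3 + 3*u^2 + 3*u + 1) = u^3 + 4*u^2 - 2*u - 13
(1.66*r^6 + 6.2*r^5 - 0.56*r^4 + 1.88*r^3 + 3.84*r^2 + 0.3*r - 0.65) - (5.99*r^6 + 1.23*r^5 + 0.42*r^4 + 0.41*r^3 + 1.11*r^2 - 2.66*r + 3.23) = -4.33*r^6 + 4.97*r^5 - 0.98*r^4 + 1.47*r^3 + 2.73*r^2 + 2.96*r - 3.88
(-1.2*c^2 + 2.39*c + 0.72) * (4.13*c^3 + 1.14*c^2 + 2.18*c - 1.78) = -4.956*c^5 + 8.5027*c^4 + 3.0822*c^3 + 8.167*c^2 - 2.6846*c - 1.2816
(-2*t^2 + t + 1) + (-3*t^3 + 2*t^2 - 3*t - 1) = -3*t^3 - 2*t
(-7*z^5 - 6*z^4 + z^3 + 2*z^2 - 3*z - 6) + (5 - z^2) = -7*z^5 - 6*z^4 + z^3 + z^2 - 3*z - 1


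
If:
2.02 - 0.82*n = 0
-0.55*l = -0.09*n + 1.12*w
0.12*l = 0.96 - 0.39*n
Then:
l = -0.01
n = 2.46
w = 0.20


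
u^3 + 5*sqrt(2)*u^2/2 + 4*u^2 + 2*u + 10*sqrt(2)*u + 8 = (u + 4)*(u + sqrt(2)/2)*(u + 2*sqrt(2))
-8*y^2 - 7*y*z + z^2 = (-8*y + z)*(y + z)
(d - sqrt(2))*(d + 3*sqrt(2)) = d^2 + 2*sqrt(2)*d - 6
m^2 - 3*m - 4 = (m - 4)*(m + 1)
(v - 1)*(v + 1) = v^2 - 1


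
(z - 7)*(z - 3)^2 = z^3 - 13*z^2 + 51*z - 63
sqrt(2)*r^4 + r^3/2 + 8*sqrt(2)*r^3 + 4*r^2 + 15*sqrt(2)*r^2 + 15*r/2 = r*(r + 3)*(r + 5)*(sqrt(2)*r + 1/2)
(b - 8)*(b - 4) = b^2 - 12*b + 32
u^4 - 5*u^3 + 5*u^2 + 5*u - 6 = (u - 3)*(u - 2)*(u - 1)*(u + 1)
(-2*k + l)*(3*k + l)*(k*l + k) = -6*k^3*l - 6*k^3 + k^2*l^2 + k^2*l + k*l^3 + k*l^2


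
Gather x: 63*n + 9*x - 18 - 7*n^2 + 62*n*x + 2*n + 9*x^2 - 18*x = -7*n^2 + 65*n + 9*x^2 + x*(62*n - 9) - 18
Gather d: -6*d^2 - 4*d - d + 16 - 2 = -6*d^2 - 5*d + 14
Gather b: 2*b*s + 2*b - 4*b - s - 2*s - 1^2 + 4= b*(2*s - 2) - 3*s + 3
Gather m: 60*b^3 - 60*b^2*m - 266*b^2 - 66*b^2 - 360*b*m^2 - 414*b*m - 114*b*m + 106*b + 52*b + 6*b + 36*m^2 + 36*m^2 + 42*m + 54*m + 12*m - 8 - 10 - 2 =60*b^3 - 332*b^2 + 164*b + m^2*(72 - 360*b) + m*(-60*b^2 - 528*b + 108) - 20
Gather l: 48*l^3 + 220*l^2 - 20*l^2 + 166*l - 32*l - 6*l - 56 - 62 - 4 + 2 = 48*l^3 + 200*l^2 + 128*l - 120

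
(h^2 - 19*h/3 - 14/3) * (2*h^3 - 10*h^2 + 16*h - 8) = 2*h^5 - 68*h^4/3 + 70*h^3 - 188*h^2/3 - 24*h + 112/3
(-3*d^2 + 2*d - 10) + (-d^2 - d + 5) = -4*d^2 + d - 5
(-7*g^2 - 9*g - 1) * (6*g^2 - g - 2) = -42*g^4 - 47*g^3 + 17*g^2 + 19*g + 2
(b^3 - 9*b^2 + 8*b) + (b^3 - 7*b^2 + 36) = 2*b^3 - 16*b^2 + 8*b + 36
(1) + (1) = 2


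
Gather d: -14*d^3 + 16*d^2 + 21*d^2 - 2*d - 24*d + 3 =-14*d^3 + 37*d^2 - 26*d + 3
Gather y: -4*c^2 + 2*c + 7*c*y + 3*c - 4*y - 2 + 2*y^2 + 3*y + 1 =-4*c^2 + 5*c + 2*y^2 + y*(7*c - 1) - 1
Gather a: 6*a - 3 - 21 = 6*a - 24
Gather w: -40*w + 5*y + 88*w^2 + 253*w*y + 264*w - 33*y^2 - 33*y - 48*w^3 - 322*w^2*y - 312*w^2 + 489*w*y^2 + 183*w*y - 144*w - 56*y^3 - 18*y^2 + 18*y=-48*w^3 + w^2*(-322*y - 224) + w*(489*y^2 + 436*y + 80) - 56*y^3 - 51*y^2 - 10*y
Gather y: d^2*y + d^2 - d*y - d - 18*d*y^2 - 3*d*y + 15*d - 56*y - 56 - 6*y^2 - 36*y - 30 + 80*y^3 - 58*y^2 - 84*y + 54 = d^2 + 14*d + 80*y^3 + y^2*(-18*d - 64) + y*(d^2 - 4*d - 176) - 32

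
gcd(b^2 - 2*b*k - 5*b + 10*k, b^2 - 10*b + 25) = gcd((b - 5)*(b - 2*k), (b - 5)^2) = b - 5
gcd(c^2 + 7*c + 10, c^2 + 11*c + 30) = c + 5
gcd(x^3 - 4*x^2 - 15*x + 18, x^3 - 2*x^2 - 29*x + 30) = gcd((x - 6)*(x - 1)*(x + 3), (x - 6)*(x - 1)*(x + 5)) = x^2 - 7*x + 6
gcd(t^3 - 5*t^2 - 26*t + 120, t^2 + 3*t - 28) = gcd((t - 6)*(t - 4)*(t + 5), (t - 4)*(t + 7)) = t - 4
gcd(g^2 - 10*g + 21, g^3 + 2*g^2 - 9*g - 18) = g - 3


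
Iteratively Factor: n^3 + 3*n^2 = (n)*(n^2 + 3*n) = n^2*(n + 3)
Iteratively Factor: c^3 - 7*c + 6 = (c - 2)*(c^2 + 2*c - 3) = (c - 2)*(c - 1)*(c + 3)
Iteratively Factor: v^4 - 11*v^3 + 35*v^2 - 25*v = (v - 1)*(v^3 - 10*v^2 + 25*v) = (v - 5)*(v - 1)*(v^2 - 5*v) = (v - 5)^2*(v - 1)*(v)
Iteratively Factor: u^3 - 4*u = (u)*(u^2 - 4) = u*(u - 2)*(u + 2)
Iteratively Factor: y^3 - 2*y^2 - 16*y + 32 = (y + 4)*(y^2 - 6*y + 8) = (y - 4)*(y + 4)*(y - 2)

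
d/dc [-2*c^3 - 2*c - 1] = -6*c^2 - 2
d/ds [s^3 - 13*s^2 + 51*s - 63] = 3*s^2 - 26*s + 51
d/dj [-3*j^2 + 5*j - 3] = 5 - 6*j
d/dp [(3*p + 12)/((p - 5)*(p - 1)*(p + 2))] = 6*(-p^3 - 4*p^2 + 16*p + 19)/(p^6 - 8*p^5 + 2*p^4 + 76*p^3 - 31*p^2 - 140*p + 100)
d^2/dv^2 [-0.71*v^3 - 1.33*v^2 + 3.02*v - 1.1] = -4.26*v - 2.66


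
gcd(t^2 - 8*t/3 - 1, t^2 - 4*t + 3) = t - 3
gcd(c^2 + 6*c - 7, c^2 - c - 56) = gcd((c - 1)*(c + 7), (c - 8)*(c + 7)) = c + 7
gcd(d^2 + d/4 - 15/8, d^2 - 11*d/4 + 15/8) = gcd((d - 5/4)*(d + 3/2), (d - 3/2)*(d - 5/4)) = d - 5/4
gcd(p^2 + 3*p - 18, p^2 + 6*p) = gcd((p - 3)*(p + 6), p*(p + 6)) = p + 6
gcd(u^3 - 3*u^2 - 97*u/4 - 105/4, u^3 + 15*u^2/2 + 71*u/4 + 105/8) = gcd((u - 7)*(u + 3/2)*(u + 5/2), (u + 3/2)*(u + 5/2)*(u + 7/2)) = u^2 + 4*u + 15/4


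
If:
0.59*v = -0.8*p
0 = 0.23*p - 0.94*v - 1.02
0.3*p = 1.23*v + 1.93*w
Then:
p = 0.68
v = -0.92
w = 0.69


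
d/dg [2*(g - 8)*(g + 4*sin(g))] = 2*g + 2*(g - 8)*(4*cos(g) + 1) + 8*sin(g)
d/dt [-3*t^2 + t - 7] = 1 - 6*t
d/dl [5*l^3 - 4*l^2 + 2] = l*(15*l - 8)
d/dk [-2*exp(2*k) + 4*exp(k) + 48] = 4*(1 - exp(k))*exp(k)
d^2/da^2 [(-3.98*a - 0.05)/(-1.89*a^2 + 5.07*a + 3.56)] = ((40.1682 - 45.1332*a)*(-1.89*a^2 + 5.07*a + 3.56) - (3.78*a - 5.07)*(3.98*a + 0.05)*(7.56*a - 10.14))/(-1.89*a^2 + 5.07*a + 3.56)^3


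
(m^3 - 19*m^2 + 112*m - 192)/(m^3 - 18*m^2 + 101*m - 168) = (m - 8)/(m - 7)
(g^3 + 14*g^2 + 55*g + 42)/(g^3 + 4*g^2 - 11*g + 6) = (g^2 + 8*g + 7)/(g^2 - 2*g + 1)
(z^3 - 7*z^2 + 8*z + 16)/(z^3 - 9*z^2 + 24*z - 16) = (z + 1)/(z - 1)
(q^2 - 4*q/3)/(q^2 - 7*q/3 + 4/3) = q/(q - 1)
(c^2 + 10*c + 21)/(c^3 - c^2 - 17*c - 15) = (c + 7)/(c^2 - 4*c - 5)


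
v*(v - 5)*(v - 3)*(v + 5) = v^4 - 3*v^3 - 25*v^2 + 75*v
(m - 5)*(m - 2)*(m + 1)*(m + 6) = m^4 - 33*m^2 + 28*m + 60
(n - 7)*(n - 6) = n^2 - 13*n + 42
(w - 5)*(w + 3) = w^2 - 2*w - 15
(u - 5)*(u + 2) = u^2 - 3*u - 10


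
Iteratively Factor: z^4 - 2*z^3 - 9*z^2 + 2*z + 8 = (z - 1)*(z^3 - z^2 - 10*z - 8) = (z - 4)*(z - 1)*(z^2 + 3*z + 2) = (z - 4)*(z - 1)*(z + 1)*(z + 2)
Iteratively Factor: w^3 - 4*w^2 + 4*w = (w)*(w^2 - 4*w + 4) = w*(w - 2)*(w - 2)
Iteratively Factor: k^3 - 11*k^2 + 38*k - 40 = (k - 2)*(k^2 - 9*k + 20) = (k - 4)*(k - 2)*(k - 5)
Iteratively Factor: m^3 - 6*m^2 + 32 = (m + 2)*(m^2 - 8*m + 16) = (m - 4)*(m + 2)*(m - 4)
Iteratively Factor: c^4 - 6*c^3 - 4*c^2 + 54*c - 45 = (c - 5)*(c^3 - c^2 - 9*c + 9) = (c - 5)*(c - 3)*(c^2 + 2*c - 3) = (c - 5)*(c - 3)*(c + 3)*(c - 1)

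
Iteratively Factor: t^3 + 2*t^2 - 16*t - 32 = (t + 2)*(t^2 - 16) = (t - 4)*(t + 2)*(t + 4)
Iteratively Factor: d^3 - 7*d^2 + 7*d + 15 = (d + 1)*(d^2 - 8*d + 15) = (d - 5)*(d + 1)*(d - 3)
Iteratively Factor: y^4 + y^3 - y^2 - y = (y + 1)*(y^3 - y) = y*(y + 1)*(y^2 - 1) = y*(y + 1)^2*(y - 1)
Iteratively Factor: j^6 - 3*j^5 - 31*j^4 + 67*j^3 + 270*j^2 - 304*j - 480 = (j - 2)*(j^5 - j^4 - 33*j^3 + j^2 + 272*j + 240) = (j - 4)*(j - 2)*(j^4 + 3*j^3 - 21*j^2 - 83*j - 60) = (j - 5)*(j - 4)*(j - 2)*(j^3 + 8*j^2 + 19*j + 12) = (j - 5)*(j - 4)*(j - 2)*(j + 4)*(j^2 + 4*j + 3) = (j - 5)*(j - 4)*(j - 2)*(j + 3)*(j + 4)*(j + 1)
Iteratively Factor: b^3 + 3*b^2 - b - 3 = (b + 3)*(b^2 - 1) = (b - 1)*(b + 3)*(b + 1)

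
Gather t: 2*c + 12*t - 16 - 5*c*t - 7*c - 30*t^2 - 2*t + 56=-5*c - 30*t^2 + t*(10 - 5*c) + 40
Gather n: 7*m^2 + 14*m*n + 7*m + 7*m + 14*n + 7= 7*m^2 + 14*m + n*(14*m + 14) + 7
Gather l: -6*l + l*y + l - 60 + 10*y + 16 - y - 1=l*(y - 5) + 9*y - 45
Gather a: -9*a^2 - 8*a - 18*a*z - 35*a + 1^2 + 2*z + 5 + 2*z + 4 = -9*a^2 + a*(-18*z - 43) + 4*z + 10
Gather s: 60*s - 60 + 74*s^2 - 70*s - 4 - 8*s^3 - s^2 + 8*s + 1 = -8*s^3 + 73*s^2 - 2*s - 63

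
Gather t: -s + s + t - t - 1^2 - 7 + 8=0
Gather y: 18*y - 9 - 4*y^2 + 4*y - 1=-4*y^2 + 22*y - 10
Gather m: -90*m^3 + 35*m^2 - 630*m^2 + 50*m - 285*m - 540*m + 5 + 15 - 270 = -90*m^3 - 595*m^2 - 775*m - 250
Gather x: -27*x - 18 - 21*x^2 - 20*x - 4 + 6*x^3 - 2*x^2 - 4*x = 6*x^3 - 23*x^2 - 51*x - 22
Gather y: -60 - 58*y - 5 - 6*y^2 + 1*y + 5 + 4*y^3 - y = 4*y^3 - 6*y^2 - 58*y - 60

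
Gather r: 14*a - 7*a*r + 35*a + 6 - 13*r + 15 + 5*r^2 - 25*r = 49*a + 5*r^2 + r*(-7*a - 38) + 21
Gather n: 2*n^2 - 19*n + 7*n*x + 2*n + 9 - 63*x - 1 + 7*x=2*n^2 + n*(7*x - 17) - 56*x + 8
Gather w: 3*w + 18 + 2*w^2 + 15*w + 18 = 2*w^2 + 18*w + 36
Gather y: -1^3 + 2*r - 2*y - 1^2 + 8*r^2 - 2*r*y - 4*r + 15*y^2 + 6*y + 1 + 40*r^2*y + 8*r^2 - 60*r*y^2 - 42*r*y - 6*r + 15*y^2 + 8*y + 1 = 16*r^2 - 8*r + y^2*(30 - 60*r) + y*(40*r^2 - 44*r + 12)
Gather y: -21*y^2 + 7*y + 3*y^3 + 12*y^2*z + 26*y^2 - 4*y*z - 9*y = 3*y^3 + y^2*(12*z + 5) + y*(-4*z - 2)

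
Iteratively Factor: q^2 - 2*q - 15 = (q - 5)*(q + 3)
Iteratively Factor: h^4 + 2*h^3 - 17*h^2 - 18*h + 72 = (h + 4)*(h^3 - 2*h^2 - 9*h + 18) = (h - 3)*(h + 4)*(h^2 + h - 6) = (h - 3)*(h + 3)*(h + 4)*(h - 2)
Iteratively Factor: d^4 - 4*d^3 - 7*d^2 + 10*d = (d)*(d^3 - 4*d^2 - 7*d + 10) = d*(d + 2)*(d^2 - 6*d + 5) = d*(d - 1)*(d + 2)*(d - 5)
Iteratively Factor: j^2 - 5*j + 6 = (j - 3)*(j - 2)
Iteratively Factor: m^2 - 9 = (m - 3)*(m + 3)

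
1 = 1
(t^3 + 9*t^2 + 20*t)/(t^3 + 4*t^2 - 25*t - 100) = t/(t - 5)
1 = 1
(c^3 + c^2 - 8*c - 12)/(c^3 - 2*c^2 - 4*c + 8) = (c^2 - c - 6)/(c^2 - 4*c + 4)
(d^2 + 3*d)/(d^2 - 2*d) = (d + 3)/(d - 2)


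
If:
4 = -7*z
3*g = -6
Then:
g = -2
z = -4/7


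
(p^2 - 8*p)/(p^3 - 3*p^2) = (p - 8)/(p*(p - 3))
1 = 1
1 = 1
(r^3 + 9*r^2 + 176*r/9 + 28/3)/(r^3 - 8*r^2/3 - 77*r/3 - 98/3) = (r^2 + 20*r/3 + 4)/(r^2 - 5*r - 14)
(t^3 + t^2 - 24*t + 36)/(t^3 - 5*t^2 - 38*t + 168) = (t^2 - 5*t + 6)/(t^2 - 11*t + 28)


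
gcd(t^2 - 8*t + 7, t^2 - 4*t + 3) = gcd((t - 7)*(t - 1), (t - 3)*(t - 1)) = t - 1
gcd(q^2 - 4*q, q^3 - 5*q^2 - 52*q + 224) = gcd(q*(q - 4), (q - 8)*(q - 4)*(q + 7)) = q - 4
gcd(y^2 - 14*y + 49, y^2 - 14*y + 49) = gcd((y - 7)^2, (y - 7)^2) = y^2 - 14*y + 49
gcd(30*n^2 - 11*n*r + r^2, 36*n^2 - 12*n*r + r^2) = -6*n + r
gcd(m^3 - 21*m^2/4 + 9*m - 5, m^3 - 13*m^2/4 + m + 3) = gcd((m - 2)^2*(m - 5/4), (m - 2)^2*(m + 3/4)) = m^2 - 4*m + 4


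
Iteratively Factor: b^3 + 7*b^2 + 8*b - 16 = (b + 4)*(b^2 + 3*b - 4) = (b - 1)*(b + 4)*(b + 4)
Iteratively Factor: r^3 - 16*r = (r - 4)*(r^2 + 4*r) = (r - 4)*(r + 4)*(r)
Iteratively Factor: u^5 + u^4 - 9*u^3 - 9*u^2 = (u - 3)*(u^4 + 4*u^3 + 3*u^2) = (u - 3)*(u + 3)*(u^3 + u^2) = u*(u - 3)*(u + 3)*(u^2 + u) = u^2*(u - 3)*(u + 3)*(u + 1)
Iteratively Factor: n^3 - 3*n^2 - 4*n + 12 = (n - 3)*(n^2 - 4) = (n - 3)*(n + 2)*(n - 2)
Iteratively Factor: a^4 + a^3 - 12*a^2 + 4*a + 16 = (a - 2)*(a^3 + 3*a^2 - 6*a - 8) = (a - 2)^2*(a^2 + 5*a + 4) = (a - 2)^2*(a + 4)*(a + 1)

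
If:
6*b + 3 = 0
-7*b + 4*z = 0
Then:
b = -1/2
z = -7/8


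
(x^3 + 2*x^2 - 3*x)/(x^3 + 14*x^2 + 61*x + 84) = x*(x - 1)/(x^2 + 11*x + 28)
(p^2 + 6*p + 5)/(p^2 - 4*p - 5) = (p + 5)/(p - 5)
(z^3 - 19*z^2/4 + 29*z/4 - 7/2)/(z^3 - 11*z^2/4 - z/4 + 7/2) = (z - 1)/(z + 1)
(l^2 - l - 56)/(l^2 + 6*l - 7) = (l - 8)/(l - 1)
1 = 1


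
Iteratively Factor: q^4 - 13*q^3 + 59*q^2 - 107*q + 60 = (q - 1)*(q^3 - 12*q^2 + 47*q - 60) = (q - 3)*(q - 1)*(q^2 - 9*q + 20) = (q - 4)*(q - 3)*(q - 1)*(q - 5)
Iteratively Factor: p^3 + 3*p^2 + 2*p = (p + 1)*(p^2 + 2*p) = (p + 1)*(p + 2)*(p)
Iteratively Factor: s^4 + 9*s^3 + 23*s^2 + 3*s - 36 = (s + 4)*(s^3 + 5*s^2 + 3*s - 9) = (s + 3)*(s + 4)*(s^2 + 2*s - 3) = (s + 3)^2*(s + 4)*(s - 1)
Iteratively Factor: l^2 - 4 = (l - 2)*(l + 2)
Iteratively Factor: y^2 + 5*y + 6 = (y + 3)*(y + 2)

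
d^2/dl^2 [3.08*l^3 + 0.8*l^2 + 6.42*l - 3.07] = 18.48*l + 1.6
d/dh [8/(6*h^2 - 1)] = -96*h/(6*h^2 - 1)^2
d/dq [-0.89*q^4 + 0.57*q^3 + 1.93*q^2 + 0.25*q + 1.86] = -3.56*q^3 + 1.71*q^2 + 3.86*q + 0.25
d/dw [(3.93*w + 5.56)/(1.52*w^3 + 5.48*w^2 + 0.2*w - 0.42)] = (5.9736*w^3 + 21.5364*w^2 + 0.786*w - (3.93*w + 5.56)*(4.56*w^2 + 10.96*w + 0.2) - 1.6506)/(1.52*w^3 + 5.48*w^2 + 0.2*w - 0.42)^2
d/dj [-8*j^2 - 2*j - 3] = -16*j - 2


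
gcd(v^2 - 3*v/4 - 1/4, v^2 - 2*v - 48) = 1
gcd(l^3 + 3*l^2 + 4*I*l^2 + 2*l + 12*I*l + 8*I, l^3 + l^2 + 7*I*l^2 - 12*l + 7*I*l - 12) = l^2 + l*(1 + 4*I) + 4*I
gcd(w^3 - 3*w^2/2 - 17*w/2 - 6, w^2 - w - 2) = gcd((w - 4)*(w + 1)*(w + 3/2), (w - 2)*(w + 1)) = w + 1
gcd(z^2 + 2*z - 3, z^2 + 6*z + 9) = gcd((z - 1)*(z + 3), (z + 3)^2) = z + 3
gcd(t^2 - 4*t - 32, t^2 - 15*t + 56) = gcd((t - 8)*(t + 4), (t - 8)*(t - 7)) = t - 8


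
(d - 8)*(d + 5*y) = d^2 + 5*d*y - 8*d - 40*y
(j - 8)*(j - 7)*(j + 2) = j^3 - 13*j^2 + 26*j + 112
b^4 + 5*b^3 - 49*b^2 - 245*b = b*(b - 7)*(b + 5)*(b + 7)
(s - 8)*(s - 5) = s^2 - 13*s + 40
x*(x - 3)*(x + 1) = x^3 - 2*x^2 - 3*x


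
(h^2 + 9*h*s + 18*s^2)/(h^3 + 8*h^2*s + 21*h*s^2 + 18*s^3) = (h + 6*s)/(h^2 + 5*h*s + 6*s^2)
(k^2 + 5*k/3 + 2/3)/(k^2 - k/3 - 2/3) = (k + 1)/(k - 1)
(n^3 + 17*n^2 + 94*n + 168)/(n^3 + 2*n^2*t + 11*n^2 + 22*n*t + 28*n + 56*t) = (n + 6)/(n + 2*t)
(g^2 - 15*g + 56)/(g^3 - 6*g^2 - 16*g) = (g - 7)/(g*(g + 2))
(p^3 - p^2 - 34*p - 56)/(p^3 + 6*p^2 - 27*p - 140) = (p^2 - 5*p - 14)/(p^2 + 2*p - 35)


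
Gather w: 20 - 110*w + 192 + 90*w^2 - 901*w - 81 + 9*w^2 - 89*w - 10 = 99*w^2 - 1100*w + 121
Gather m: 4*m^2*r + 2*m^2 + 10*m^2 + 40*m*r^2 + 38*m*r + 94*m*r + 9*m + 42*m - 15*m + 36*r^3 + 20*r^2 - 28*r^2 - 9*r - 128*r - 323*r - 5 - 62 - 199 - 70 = m^2*(4*r + 12) + m*(40*r^2 + 132*r + 36) + 36*r^3 - 8*r^2 - 460*r - 336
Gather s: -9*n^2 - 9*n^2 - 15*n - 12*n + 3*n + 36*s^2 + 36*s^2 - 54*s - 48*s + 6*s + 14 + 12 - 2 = -18*n^2 - 24*n + 72*s^2 - 96*s + 24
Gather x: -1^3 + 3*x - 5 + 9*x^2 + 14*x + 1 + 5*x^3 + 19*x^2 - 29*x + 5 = 5*x^3 + 28*x^2 - 12*x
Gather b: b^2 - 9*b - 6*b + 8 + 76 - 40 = b^2 - 15*b + 44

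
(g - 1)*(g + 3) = g^2 + 2*g - 3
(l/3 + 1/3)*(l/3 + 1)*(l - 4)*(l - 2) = l^4/9 - 2*l^3/9 - 13*l^2/9 + 14*l/9 + 8/3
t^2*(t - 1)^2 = t^4 - 2*t^3 + t^2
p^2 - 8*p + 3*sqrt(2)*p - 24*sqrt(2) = (p - 8)*(p + 3*sqrt(2))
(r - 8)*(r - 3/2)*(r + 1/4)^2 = r^4 - 9*r^3 + 117*r^2/16 + 173*r/32 + 3/4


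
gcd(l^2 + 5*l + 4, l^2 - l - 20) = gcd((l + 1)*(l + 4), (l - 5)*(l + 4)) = l + 4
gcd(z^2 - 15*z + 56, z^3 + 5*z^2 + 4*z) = 1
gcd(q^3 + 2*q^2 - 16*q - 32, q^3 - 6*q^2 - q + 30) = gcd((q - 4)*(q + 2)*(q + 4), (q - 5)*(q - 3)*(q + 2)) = q + 2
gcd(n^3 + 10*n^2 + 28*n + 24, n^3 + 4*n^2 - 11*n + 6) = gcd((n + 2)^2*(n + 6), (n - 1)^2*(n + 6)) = n + 6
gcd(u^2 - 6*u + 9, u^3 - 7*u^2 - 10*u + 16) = 1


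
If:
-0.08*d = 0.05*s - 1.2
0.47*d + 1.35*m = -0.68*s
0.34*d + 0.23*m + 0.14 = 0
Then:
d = 5.93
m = -9.37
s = 14.51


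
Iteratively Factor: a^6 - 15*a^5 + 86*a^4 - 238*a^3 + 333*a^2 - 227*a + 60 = (a - 5)*(a^5 - 10*a^4 + 36*a^3 - 58*a^2 + 43*a - 12) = (a - 5)*(a - 1)*(a^4 - 9*a^3 + 27*a^2 - 31*a + 12) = (a - 5)*(a - 1)^2*(a^3 - 8*a^2 + 19*a - 12) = (a - 5)*(a - 3)*(a - 1)^2*(a^2 - 5*a + 4) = (a - 5)*(a - 4)*(a - 3)*(a - 1)^2*(a - 1)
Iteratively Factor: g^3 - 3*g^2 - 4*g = (g - 4)*(g^2 + g) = (g - 4)*(g + 1)*(g)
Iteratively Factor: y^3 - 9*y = (y)*(y^2 - 9) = y*(y - 3)*(y + 3)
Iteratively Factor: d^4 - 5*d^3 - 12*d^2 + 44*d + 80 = (d + 2)*(d^3 - 7*d^2 + 2*d + 40) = (d - 4)*(d + 2)*(d^2 - 3*d - 10) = (d - 4)*(d + 2)^2*(d - 5)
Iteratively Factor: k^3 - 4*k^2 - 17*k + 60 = (k - 5)*(k^2 + k - 12) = (k - 5)*(k - 3)*(k + 4)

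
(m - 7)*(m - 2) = m^2 - 9*m + 14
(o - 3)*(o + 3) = o^2 - 9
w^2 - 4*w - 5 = (w - 5)*(w + 1)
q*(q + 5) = q^2 + 5*q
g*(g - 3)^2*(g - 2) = g^4 - 8*g^3 + 21*g^2 - 18*g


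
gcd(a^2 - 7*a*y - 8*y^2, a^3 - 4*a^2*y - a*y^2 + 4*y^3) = a + y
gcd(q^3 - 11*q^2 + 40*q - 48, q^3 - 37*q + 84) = q^2 - 7*q + 12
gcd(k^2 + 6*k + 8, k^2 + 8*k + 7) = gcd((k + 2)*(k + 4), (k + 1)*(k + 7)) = 1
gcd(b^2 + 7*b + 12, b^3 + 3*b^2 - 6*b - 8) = b + 4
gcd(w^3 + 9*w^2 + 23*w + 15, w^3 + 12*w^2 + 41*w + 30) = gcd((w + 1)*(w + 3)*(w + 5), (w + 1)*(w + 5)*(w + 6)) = w^2 + 6*w + 5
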